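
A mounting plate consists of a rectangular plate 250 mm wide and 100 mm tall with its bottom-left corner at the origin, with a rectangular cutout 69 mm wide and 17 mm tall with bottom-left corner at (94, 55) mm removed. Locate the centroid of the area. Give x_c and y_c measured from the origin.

x_c = 124.83 mm, y_c = 49.34 mm

plate: A = 250 × 100 = 25000.00, centroid at (125.00, 50.00).
hole: A = −(69 × 17) = -1173.00, centroid at (128.50, 63.50).
ΣA = 23827.00 mm²
ΣAx_c = (25000.00)(125.00) + (-1173.00)(128.50) = 2974269.50 mm³
ΣAy_c = (25000.00)(50.00) + (-1173.00)(63.50) = 1175514.50 mm³
x_c = 2974269.50 / 23827.00 = 124.83 mm
y_c = 1175514.50 / 23827.00 = 49.34 mm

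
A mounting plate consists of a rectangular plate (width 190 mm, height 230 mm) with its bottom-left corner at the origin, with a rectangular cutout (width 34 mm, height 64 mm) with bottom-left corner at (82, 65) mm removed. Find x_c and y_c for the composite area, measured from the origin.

x_c = 94.79 mm, y_c = 115.94 mm

plate: A = 190 × 230 = 43700.00, centroid at (95.00, 115.00).
hole: A = −(34 × 64) = -2176.00, centroid at (99.00, 97.00).
ΣA = 41524.00 mm²
ΣAx_c = (43700.00)(95.00) + (-2176.00)(99.00) = 3936076.00 mm³
ΣAy_c = (43700.00)(115.00) + (-2176.00)(97.00) = 4814428.00 mm³
x_c = 3936076.00 / 41524.00 = 94.79 mm
y_c = 4814428.00 / 41524.00 = 115.94 mm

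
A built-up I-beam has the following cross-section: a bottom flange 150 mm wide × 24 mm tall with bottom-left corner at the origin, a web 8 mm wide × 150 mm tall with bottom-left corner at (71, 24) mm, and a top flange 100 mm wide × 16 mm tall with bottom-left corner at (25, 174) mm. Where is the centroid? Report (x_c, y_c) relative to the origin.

x_c = 75.00 mm, y_c = 70.81 mm

bottom flange: A = 150 × 24 = 3600.00, centroid at (75.00, 12.00).
web: A = 8 × 150 = 1200.00, centroid at (75.00, 99.00).
top flange: A = 100 × 16 = 1600.00, centroid at (75.00, 182.00).
ΣA = 6400.00 mm², ΣAx_c = 480000.00 mm³, ΣAy_c = 453200.00 mm³.
x_c = 480000.00/6400.00 = 75.00 mm; y_c = 453200.00/6400.00 = 70.81 mm.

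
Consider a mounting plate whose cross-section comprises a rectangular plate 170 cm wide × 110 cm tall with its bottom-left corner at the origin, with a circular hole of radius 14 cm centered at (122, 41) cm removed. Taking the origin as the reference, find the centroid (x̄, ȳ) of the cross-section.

Part | A | x̄ᵢ | ȳᵢ | A·x̄ᵢ | A·ȳᵢ
plate | 18700.00 | 85.00 | 55.00 | 1589500.00 | 1028500.00
hole | -615.75 | 122.00 | 41.00 | -75121.76 | -25245.84
Σ | 18084.25 |  |  | 1514378.24 | 1003254.16
x̄ = 1514378.24 / 18084.25 = 83.74 cm
ȳ = 1003254.16 / 18084.25 = 55.48 cm

x̄ = 83.74 cm, ȳ = 55.48 cm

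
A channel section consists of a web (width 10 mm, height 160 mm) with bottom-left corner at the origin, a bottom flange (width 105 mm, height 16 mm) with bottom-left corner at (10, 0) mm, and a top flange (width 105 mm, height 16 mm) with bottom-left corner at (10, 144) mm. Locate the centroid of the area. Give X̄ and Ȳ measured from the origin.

X̄ = 43.95 mm, Ȳ = 80.00 mm

web: A = 10 × 160 = 1600.00, centroid at (5.00, 80.00).
bottom flange: A = 105 × 16 = 1680.00, centroid at (62.50, 8.00).
top flange: A = 105 × 16 = 1680.00, centroid at (62.50, 152.00).
ΣA = 4960.00 mm², ΣAX̄ = 218000.00 mm³, ΣAȲ = 396800.00 mm³.
X̄ = 218000.00/4960.00 = 43.95 mm; Ȳ = 396800.00/4960.00 = 80.00 mm.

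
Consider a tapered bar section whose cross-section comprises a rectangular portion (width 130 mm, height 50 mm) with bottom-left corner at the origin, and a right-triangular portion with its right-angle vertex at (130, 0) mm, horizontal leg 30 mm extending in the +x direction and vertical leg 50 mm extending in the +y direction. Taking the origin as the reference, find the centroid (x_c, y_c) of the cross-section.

x_c = 72.76 mm, y_c = 24.14 mm

rectangular portion: A = 130 × 50 = 6500.00, centroid at (65.00, 25.00).
triangular portion: A = ½·30·50 = 750.00, centroid at (140.00, 16.67).
ΣA = 7250.00 mm²
ΣAx_c = (6500.00)(65.00) + (750.00)(140.00) = 527500.00 mm³
ΣAy_c = (6500.00)(25.00) + (750.00)(16.67) = 175000.00 mm³
x_c = 527500.00 / 7250.00 = 72.76 mm
y_c = 175000.00 / 7250.00 = 24.14 mm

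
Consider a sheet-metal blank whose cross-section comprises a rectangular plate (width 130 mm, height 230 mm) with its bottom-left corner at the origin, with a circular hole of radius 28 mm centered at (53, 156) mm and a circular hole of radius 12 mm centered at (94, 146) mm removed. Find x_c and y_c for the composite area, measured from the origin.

plate: A = 130 × 230 = 29900.00, centroid at (65.00, 115.00).
hole 1: A = −π·28² = -2463.01, centroid at (53.00, 156.00).
hole 2: A = −π·12² = -452.39, centroid at (94.00, 146.00).
ΣA = 26984.60 mm², ΣAx_c = 1770435.94 mm³, ΣAy_c = 2988221.81 mm³.
x_c = 1770435.94/26984.60 = 65.61 mm; y_c = 2988221.81/26984.60 = 110.74 mm.

x_c = 65.61 mm, y_c = 110.74 mm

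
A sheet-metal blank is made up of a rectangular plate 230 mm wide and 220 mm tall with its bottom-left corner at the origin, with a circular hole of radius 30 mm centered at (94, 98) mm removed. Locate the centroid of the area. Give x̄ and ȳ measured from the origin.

x̄ = 116.24 mm, ȳ = 110.71 mm

Part | A | x̄ᵢ | ȳᵢ | A·x̄ᵢ | A·ȳᵢ
plate | 50600.00 | 115.00 | 110.00 | 5819000.00 | 5566000.00
hole | -2827.43 | 94.00 | 98.00 | -265778.74 | -277088.47
Σ | 47772.57 |  |  | 5553221.26 | 5288911.53
x̄ = 5553221.26 / 47772.57 = 116.24 mm
ȳ = 5288911.53 / 47772.57 = 110.71 mm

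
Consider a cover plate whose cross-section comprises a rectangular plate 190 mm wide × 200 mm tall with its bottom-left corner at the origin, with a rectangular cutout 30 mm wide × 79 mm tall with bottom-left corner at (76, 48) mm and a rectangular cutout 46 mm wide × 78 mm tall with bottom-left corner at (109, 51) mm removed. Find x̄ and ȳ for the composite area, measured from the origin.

x̄ = 91.15 mm, ȳ = 102.04 mm

plate: A = 190 × 200 = 38000.00, centroid at (95.00, 100.00).
hole 1: A = −(30 × 79) = -2370.00, centroid at (91.00, 87.50).
hole 2: A = −(46 × 78) = -3588.00, centroid at (132.00, 90.00).
ΣA = 32042.00 mm², ΣAx̄ = 2920714.00 mm³, ΣAȳ = 3269705.00 mm³.
x̄ = 2920714.00/32042.00 = 91.15 mm; ȳ = 3269705.00/32042.00 = 102.04 mm.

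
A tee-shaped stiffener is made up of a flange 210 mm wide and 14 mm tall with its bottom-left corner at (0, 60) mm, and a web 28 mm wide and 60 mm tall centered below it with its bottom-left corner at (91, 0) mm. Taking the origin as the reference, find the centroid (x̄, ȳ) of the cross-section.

x̄ = 105.00 mm, ȳ = 53.55 mm

web: A = 28 × 60 = 1680.00, centroid at (105.00, 30.00).
flange: A = 210 × 14 = 2940.00, centroid at (105.00, 67.00).
ΣA = 4620.00 mm², ΣAx̄ = 485100.00 mm³, ΣAȳ = 247380.00 mm³.
x̄ = 485100.00/4620.00 = 105.00 mm; ȳ = 247380.00/4620.00 = 53.55 mm.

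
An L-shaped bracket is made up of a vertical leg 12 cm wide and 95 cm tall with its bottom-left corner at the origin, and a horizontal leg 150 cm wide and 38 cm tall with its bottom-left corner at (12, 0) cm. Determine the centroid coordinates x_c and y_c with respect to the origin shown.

vertical leg: A = 12 × 95 = 1140.00, centroid at (6.00, 47.50).
horizontal leg: A = 150 × 38 = 5700.00, centroid at (87.00, 19.00).
ΣA = 6840.00 cm²
ΣAx_c = (1140.00)(6.00) + (5700.00)(87.00) = 502740.00 cm³
ΣAy_c = (1140.00)(47.50) + (5700.00)(19.00) = 162450.00 cm³
x_c = 502740.00 / 6840.00 = 73.50 cm
y_c = 162450.00 / 6840.00 = 23.75 cm

x_c = 73.50 cm, y_c = 23.75 cm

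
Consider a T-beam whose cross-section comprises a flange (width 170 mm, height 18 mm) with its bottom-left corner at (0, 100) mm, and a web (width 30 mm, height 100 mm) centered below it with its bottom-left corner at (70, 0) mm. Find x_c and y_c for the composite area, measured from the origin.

web: A = 30 × 100 = 3000.00, centroid at (85.00, 50.00).
flange: A = 170 × 18 = 3060.00, centroid at (85.00, 109.00).
ΣA = 6060.00 mm², ΣAx_c = 515100.00 mm³, ΣAy_c = 483540.00 mm³.
x_c = 515100.00/6060.00 = 85.00 mm; y_c = 483540.00/6060.00 = 79.79 mm.

x_c = 85.00 mm, y_c = 79.79 mm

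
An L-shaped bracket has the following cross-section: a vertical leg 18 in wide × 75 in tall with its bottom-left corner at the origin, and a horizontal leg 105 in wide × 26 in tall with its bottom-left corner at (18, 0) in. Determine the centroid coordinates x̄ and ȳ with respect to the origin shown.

x̄ = 50.15 in, ȳ = 21.11 in

vertical leg: A = 18 × 75 = 1350.00, centroid at (9.00, 37.50).
horizontal leg: A = 105 × 26 = 2730.00, centroid at (70.50, 13.00).
ΣA = 4080.00 in²
ΣAx̄ = (1350.00)(9.00) + (2730.00)(70.50) = 204615.00 in³
ΣAȳ = (1350.00)(37.50) + (2730.00)(13.00) = 86115.00 in³
x̄ = 204615.00 / 4080.00 = 50.15 in
ȳ = 86115.00 / 4080.00 = 21.11 in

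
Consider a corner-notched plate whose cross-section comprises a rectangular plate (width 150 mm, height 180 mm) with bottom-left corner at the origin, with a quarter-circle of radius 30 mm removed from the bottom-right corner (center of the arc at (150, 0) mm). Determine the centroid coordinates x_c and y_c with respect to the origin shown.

plate: A = 150 × 180 = 27000.00, centroid at (75.00, 90.00).
removed quarter-circle: A = −¼π·30² = -706.86, centroid at (137.27, 12.73).
ΣA = 26293.14 mm², ΣAx_c = 1927971.25 mm³, ΣAy_c = 2421000.00 mm³.
x_c = 1927971.25/26293.14 = 73.33 mm; y_c = 2421000.00/26293.14 = 92.08 mm.

x_c = 73.33 mm, y_c = 92.08 mm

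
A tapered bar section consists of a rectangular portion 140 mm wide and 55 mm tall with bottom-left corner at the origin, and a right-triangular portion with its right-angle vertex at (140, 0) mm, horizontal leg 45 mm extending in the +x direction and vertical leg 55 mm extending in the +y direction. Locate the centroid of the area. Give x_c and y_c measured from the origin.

Part | A | x̄ᵢ | ȳᵢ | A·x̄ᵢ | A·ȳᵢ
rectangular portion | 7700.00 | 70.00 | 27.50 | 539000.00 | 211750.00
triangular portion | 1237.50 | 155.00 | 18.33 | 191812.50 | 22687.50
Σ | 8937.50 |  |  | 730812.50 | 234437.50
x_c = 730812.50 / 8937.50 = 81.77 mm
y_c = 234437.50 / 8937.50 = 26.23 mm

x_c = 81.77 mm, y_c = 26.23 mm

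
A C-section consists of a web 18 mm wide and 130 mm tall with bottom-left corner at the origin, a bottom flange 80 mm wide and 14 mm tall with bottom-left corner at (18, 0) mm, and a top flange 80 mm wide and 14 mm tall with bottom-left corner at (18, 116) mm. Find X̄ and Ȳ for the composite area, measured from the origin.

web: A = 18 × 130 = 2340.00, centroid at (9.00, 65.00).
bottom flange: A = 80 × 14 = 1120.00, centroid at (58.00, 7.00).
top flange: A = 80 × 14 = 1120.00, centroid at (58.00, 123.00).
ΣA = 4580.00 mm²
ΣAX̄ = (2340.00)(9.00) + (1120.00)(58.00) + (1120.00)(58.00) = 150980.00 mm³
ΣAȲ = (2340.00)(65.00) + (1120.00)(7.00) + (1120.00)(123.00) = 297700.00 mm³
X̄ = 150980.00 / 4580.00 = 32.97 mm
Ȳ = 297700.00 / 4580.00 = 65.00 mm

X̄ = 32.97 mm, Ȳ = 65.00 mm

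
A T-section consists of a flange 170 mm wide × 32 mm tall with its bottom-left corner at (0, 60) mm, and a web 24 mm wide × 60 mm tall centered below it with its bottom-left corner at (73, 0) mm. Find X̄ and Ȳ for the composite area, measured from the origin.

X̄ = 85.00 mm, Ȳ = 66.37 mm

Part | A | x̄ᵢ | ȳᵢ | A·x̄ᵢ | A·ȳᵢ
web | 1440.00 | 85.00 | 30.00 | 122400.00 | 43200.00
flange | 5440.00 | 85.00 | 76.00 | 462400.00 | 413440.00
Σ | 6880.00 |  |  | 584800.00 | 456640.00
X̄ = 584800.00 / 6880.00 = 85.00 mm
Ȳ = 456640.00 / 6880.00 = 66.37 mm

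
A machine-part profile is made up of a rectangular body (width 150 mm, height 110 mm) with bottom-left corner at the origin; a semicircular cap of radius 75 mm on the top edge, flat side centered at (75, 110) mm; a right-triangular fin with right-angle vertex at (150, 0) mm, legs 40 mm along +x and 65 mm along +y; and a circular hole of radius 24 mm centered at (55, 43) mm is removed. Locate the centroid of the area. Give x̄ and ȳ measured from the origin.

x̄ = 81.08 mm, ȳ = 85.03 mm

rectangular body: A = 150 × 110 = 16500.00, centroid at (75.00, 55.00).
semicircular top: A = ½π·75² = 8835.73, centroid at (75.00, 141.83).
triangular fin: A = ½·40·65 = 1300.00, centroid at (163.33, 21.67).
hole: A = −π·24² = -1809.56, centroid at (55.00, 43.00).
ΣA = 24826.17 mm²
ΣAx̄ = (16500.00)(75.00) + (8835.73)(75.00) + (1300.00)(163.33) + (-1809.56)(55.00) = 2012987.38 mm³
ΣAȳ = (16500.00)(55.00) + (8835.73)(141.83) + (1300.00)(21.67) + (-1809.56)(43.00) = 2111035.93 mm³
x̄ = 2012987.38 / 24826.17 = 81.08 mm
ȳ = 2111035.93 / 24826.17 = 85.03 mm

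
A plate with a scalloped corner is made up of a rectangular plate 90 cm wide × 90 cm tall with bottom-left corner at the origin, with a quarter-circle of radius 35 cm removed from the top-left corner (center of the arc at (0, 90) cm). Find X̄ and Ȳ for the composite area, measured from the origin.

plate: A = 90 × 90 = 8100.00, centroid at (45.00, 45.00).
removed quarter-circle: A = −¼π·35² = -962.11, centroid at (14.85, 75.15).
ΣA = 7137.89 cm²
ΣAX̄ = (8100.00)(45.00) + (-962.11)(14.85) = 350208.33 cm³
ΣAȲ = (8100.00)(45.00) + (-962.11)(75.15) = 292201.52 cm³
X̄ = 350208.33 / 7137.89 = 49.06 cm
Ȳ = 292201.52 / 7137.89 = 40.94 cm

X̄ = 49.06 cm, Ȳ = 40.94 cm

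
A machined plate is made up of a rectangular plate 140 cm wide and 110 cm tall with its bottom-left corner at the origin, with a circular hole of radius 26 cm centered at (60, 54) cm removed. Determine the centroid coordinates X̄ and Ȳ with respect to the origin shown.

Part | A | x̄ᵢ | ȳᵢ | A·x̄ᵢ | A·ȳᵢ
plate | 15400.00 | 70.00 | 55.00 | 1078000.00 | 847000.00
hole | -2123.72 | 60.00 | 54.00 | -127423.00 | -114680.70
Σ | 13276.28 |  |  | 950577.00 | 732319.30
X̄ = 950577.00 / 13276.28 = 71.60 cm
Ȳ = 732319.30 / 13276.28 = 55.16 cm

X̄ = 71.60 cm, Ȳ = 55.16 cm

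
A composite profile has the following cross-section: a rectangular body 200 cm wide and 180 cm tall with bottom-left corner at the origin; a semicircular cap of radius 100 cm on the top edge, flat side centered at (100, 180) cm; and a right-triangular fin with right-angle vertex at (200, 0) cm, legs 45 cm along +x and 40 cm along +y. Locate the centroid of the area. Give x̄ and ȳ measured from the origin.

x̄ = 101.97 cm, ȳ = 128.23 cm

rectangular body: A = 200 × 180 = 36000.00, centroid at (100.00, 90.00).
semicircular top: A = ½π·100² = 15707.96, centroid at (100.00, 222.44).
triangular fin: A = ½·45·40 = 900.00, centroid at (215.00, 13.33).
ΣA = 52607.96 cm²
ΣAx̄ = (36000.00)(100.00) + (15707.96)(100.00) + (900.00)(215.00) = 5364296.33 cm³
ΣAȳ = (36000.00)(90.00) + (15707.96)(222.44) + (900.00)(13.33) = 6746100.05 cm³
x̄ = 5364296.33 / 52607.96 = 101.97 cm
ȳ = 6746100.05 / 52607.96 = 128.23 cm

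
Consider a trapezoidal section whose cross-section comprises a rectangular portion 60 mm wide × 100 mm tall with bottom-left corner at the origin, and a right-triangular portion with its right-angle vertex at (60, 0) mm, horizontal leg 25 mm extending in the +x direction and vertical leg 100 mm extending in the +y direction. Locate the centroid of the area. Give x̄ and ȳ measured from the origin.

x̄ = 36.61 mm, ȳ = 47.13 mm

rectangular portion: A = 60 × 100 = 6000.00, centroid at (30.00, 50.00).
triangular portion: A = ½·25·100 = 1250.00, centroid at (68.33, 33.33).
ΣA = 7250.00 mm², ΣAx̄ = 265416.67 mm³, ΣAȳ = 341666.67 mm³.
x̄ = 265416.67/7250.00 = 36.61 mm; ȳ = 341666.67/7250.00 = 47.13 mm.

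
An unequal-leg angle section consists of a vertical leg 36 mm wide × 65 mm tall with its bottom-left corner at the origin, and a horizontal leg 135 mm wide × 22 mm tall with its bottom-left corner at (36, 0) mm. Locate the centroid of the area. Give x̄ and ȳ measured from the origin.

vertical leg: A = 36 × 65 = 2340.00, centroid at (18.00, 32.50).
horizontal leg: A = 135 × 22 = 2970.00, centroid at (103.50, 11.00).
ΣA = 5310.00 mm²
ΣAx̄ = (2340.00)(18.00) + (2970.00)(103.50) = 349515.00 mm³
ΣAȳ = (2340.00)(32.50) + (2970.00)(11.00) = 108720.00 mm³
x̄ = 349515.00 / 5310.00 = 65.82 mm
ȳ = 108720.00 / 5310.00 = 20.47 mm

x̄ = 65.82 mm, ȳ = 20.47 mm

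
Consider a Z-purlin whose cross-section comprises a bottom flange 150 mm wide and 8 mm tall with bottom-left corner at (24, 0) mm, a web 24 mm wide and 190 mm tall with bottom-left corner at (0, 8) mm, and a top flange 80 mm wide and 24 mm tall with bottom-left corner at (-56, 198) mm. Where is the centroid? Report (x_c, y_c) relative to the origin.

bottom flange: A = 150 × 8 = 1200.00, centroid at (99.00, 4.00).
web: A = 24 × 190 = 4560.00, centroid at (12.00, 103.00).
top flange: A = 80 × 24 = 1920.00, centroid at (-16.00, 210.00).
ΣA = 7680.00 mm², ΣAx_c = 142800.00 mm³, ΣAy_c = 877680.00 mm³.
x_c = 142800.00/7680.00 = 18.59 mm; y_c = 877680.00/7680.00 = 114.28 mm.

x_c = 18.59 mm, y_c = 114.28 mm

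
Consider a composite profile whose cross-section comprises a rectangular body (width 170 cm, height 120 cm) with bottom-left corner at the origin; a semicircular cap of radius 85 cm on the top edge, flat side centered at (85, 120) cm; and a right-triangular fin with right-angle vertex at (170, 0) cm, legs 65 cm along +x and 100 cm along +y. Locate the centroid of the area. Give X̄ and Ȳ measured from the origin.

Part | A | x̄ᵢ | ȳᵢ | A·x̄ᵢ | A·ȳᵢ
rectangular body | 20400.00 | 85.00 | 60.00 | 1734000.00 | 1224000.00
semicircular top | 11349.00 | 85.00 | 156.08 | 964665.29 | 1771297.08
triangular fin | 3250.00 | 191.67 | 33.33 | 622916.67 | 108333.33
Σ | 34999.00 |  |  | 3321581.96 | 3103630.42
X̄ = 3321581.96 / 34999.00 = 94.91 cm
Ȳ = 3103630.42 / 34999.00 = 88.68 cm

X̄ = 94.91 cm, Ȳ = 88.68 cm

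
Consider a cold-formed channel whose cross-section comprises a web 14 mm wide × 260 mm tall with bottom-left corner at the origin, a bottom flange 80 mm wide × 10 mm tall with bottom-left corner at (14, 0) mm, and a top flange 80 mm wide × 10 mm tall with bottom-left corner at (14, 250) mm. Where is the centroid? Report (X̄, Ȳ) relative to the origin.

X̄ = 21.35 mm, Ȳ = 130.00 mm

web: A = 14 × 260 = 3640.00, centroid at (7.00, 130.00).
bottom flange: A = 80 × 10 = 800.00, centroid at (54.00, 5.00).
top flange: A = 80 × 10 = 800.00, centroid at (54.00, 255.00).
ΣA = 5240.00 mm², ΣAX̄ = 111880.00 mm³, ΣAȲ = 681200.00 mm³.
X̄ = 111880.00/5240.00 = 21.35 mm; Ȳ = 681200.00/5240.00 = 130.00 mm.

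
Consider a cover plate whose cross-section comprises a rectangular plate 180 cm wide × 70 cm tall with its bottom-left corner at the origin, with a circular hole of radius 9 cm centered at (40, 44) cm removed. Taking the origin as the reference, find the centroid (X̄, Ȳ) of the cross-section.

plate: A = 180 × 70 = 12600.00, centroid at (90.00, 35.00).
hole: A = −π·9² = -254.47, centroid at (40.00, 44.00).
ΣA = 12345.53 cm², ΣAX̄ = 1123821.24 cm³, ΣAȲ = 429803.36 cm³.
X̄ = 1123821.24/12345.53 = 91.03 cm; Ȳ = 429803.36/12345.53 = 34.81 cm.

X̄ = 91.03 cm, Ȳ = 34.81 cm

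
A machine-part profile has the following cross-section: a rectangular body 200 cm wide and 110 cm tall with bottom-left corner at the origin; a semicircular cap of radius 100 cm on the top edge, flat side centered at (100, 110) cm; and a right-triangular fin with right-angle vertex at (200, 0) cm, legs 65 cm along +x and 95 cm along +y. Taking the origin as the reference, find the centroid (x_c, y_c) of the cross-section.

rectangular body: A = 200 × 110 = 22000.00, centroid at (100.00, 55.00).
semicircular top: A = ½π·100² = 15707.96, centroid at (100.00, 152.44).
triangular fin: A = ½·65·95 = 3087.50, centroid at (221.67, 31.67).
ΣA = 40795.46 cm²
ΣAx_c = (22000.00)(100.00) + (15707.96)(100.00) + (3087.50)(221.67) = 4455192.16 cm³
ΣAy_c = (22000.00)(55.00) + (15707.96)(152.44) + (3087.50)(31.67) = 3702313.46 cm³
x_c = 4455192.16 / 40795.46 = 109.21 cm
y_c = 3702313.46 / 40795.46 = 90.75 cm

x_c = 109.21 cm, y_c = 90.75 cm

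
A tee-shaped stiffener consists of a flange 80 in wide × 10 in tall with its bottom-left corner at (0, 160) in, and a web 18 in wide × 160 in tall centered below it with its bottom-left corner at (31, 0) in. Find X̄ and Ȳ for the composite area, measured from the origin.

X̄ = 40.00 in, Ȳ = 98.48 in

web: A = 18 × 160 = 2880.00, centroid at (40.00, 80.00).
flange: A = 80 × 10 = 800.00, centroid at (40.00, 165.00).
ΣA = 3680.00 in², ΣAX̄ = 147200.00 in³, ΣAȲ = 362400.00 in³.
X̄ = 147200.00/3680.00 = 40.00 in; Ȳ = 362400.00/3680.00 = 98.48 in.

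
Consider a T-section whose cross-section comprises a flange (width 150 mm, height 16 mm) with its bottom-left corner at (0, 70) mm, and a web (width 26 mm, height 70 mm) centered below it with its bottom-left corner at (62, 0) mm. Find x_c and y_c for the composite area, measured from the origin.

x_c = 75.00 mm, y_c = 59.45 mm

web: A = 26 × 70 = 1820.00, centroid at (75.00, 35.00).
flange: A = 150 × 16 = 2400.00, centroid at (75.00, 78.00).
ΣA = 4220.00 mm², ΣAx_c = 316500.00 mm³, ΣAy_c = 250900.00 mm³.
x_c = 316500.00/4220.00 = 75.00 mm; y_c = 250900.00/4220.00 = 59.45 mm.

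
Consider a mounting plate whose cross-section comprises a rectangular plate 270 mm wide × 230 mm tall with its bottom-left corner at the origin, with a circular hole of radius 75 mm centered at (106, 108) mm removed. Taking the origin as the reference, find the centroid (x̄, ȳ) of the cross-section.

plate: A = 270 × 230 = 62100.00, centroid at (135.00, 115.00).
hole: A = −π·75² = -17671.46, centroid at (106.00, 108.00).
ΣA = 44428.54 mm², ΣAx̄ = 6510325.38 mm³, ΣAȳ = 5232982.46 mm³.
x̄ = 6510325.38/44428.54 = 146.53 mm; ȳ = 5232982.46/44428.54 = 117.78 mm.

x̄ = 146.53 mm, ȳ = 117.78 mm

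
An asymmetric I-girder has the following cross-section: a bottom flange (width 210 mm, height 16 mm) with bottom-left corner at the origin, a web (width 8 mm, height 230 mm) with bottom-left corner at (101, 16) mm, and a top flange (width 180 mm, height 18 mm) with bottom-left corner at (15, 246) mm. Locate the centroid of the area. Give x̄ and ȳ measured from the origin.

x̄ = 105.00 mm, ȳ = 129.64 mm

bottom flange: A = 210 × 16 = 3360.00, centroid at (105.00, 8.00).
web: A = 8 × 230 = 1840.00, centroid at (105.00, 131.00).
top flange: A = 180 × 18 = 3240.00, centroid at (105.00, 255.00).
ΣA = 8440.00 mm²
ΣAx̄ = (3360.00)(105.00) + (1840.00)(105.00) + (3240.00)(105.00) = 886200.00 mm³
ΣAȳ = (3360.00)(8.00) + (1840.00)(131.00) + (3240.00)(255.00) = 1094120.00 mm³
x̄ = 886200.00 / 8440.00 = 105.00 mm
ȳ = 1094120.00 / 8440.00 = 129.64 mm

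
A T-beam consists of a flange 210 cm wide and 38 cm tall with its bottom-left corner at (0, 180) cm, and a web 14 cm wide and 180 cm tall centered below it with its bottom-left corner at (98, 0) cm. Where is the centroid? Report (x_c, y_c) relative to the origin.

x_c = 105.00 cm, y_c = 172.84 cm

web: A = 14 × 180 = 2520.00, centroid at (105.00, 90.00).
flange: A = 210 × 38 = 7980.00, centroid at (105.00, 199.00).
ΣA = 10500.00 cm², ΣAx_c = 1102500.00 cm³, ΣAy_c = 1814820.00 cm³.
x_c = 1102500.00/10500.00 = 105.00 cm; y_c = 1814820.00/10500.00 = 172.84 cm.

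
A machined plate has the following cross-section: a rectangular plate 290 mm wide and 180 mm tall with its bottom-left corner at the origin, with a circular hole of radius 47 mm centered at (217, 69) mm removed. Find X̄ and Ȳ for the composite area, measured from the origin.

plate: A = 290 × 180 = 52200.00, centroid at (145.00, 90.00).
hole: A = −π·47² = -6939.78, centroid at (217.00, 69.00).
ΣA = 45260.22 mm², ΣAX̄ = 6063068.14 mm³, ΣAȲ = 4219155.31 mm³.
X̄ = 6063068.14/45260.22 = 133.96 mm; Ȳ = 4219155.31/45260.22 = 93.22 mm.

X̄ = 133.96 mm, Ȳ = 93.22 mm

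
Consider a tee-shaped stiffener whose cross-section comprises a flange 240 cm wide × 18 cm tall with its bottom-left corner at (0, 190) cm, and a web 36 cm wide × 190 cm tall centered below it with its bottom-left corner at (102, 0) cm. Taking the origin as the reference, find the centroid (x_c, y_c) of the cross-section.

x_c = 120.00 cm, y_c = 135.26 cm

Part | A | x̄ᵢ | ȳᵢ | A·x̄ᵢ | A·ȳᵢ
web | 6840.00 | 120.00 | 95.00 | 820800.00 | 649800.00
flange | 4320.00 | 120.00 | 199.00 | 518400.00 | 859680.00
Σ | 11160.00 |  |  | 1339200.00 | 1509480.00
x_c = 1339200.00 / 11160.00 = 120.00 cm
y_c = 1509480.00 / 11160.00 = 135.26 cm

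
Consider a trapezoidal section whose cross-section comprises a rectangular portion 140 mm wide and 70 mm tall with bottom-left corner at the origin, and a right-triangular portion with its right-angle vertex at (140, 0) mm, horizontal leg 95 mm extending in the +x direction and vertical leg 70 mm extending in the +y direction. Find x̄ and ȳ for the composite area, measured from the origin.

x̄ = 95.76 mm, ȳ = 32.04 mm

Part | A | x̄ᵢ | ȳᵢ | A·x̄ᵢ | A·ȳᵢ
rectangular portion | 9800.00 | 70.00 | 35.00 | 686000.00 | 343000.00
triangular portion | 3325.00 | 171.67 | 23.33 | 570791.67 | 77583.33
Σ | 13125.00 |  |  | 1256791.67 | 420583.33
x̄ = 1256791.67 / 13125.00 = 95.76 mm
ȳ = 420583.33 / 13125.00 = 32.04 mm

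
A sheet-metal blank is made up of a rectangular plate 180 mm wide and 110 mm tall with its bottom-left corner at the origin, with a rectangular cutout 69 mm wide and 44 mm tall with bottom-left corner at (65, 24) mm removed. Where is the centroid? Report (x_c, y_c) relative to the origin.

x_c = 88.28 mm, y_c = 56.63 mm

plate: A = 180 × 110 = 19800.00, centroid at (90.00, 55.00).
hole: A = −(69 × 44) = -3036.00, centroid at (99.50, 46.00).
ΣA = 16764.00 mm²
ΣAx_c = (19800.00)(90.00) + (-3036.00)(99.50) = 1479918.00 mm³
ΣAy_c = (19800.00)(55.00) + (-3036.00)(46.00) = 949344.00 mm³
x_c = 1479918.00 / 16764.00 = 88.28 mm
y_c = 949344.00 / 16764.00 = 56.63 mm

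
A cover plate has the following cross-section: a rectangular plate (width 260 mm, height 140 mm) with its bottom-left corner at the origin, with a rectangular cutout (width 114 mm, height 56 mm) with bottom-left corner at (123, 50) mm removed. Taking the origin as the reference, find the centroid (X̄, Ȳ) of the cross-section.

Part | A | x̄ᵢ | ȳᵢ | A·x̄ᵢ | A·ȳᵢ
plate | 36400.00 | 130.00 | 70.00 | 4732000.00 | 2548000.00
hole | -6384.00 | 180.00 | 78.00 | -1149120.00 | -497952.00
Σ | 30016.00 |  |  | 3582880.00 | 2050048.00
X̄ = 3582880.00 / 30016.00 = 119.37 mm
Ȳ = 2050048.00 / 30016.00 = 68.30 mm

X̄ = 119.37 mm, Ȳ = 68.30 mm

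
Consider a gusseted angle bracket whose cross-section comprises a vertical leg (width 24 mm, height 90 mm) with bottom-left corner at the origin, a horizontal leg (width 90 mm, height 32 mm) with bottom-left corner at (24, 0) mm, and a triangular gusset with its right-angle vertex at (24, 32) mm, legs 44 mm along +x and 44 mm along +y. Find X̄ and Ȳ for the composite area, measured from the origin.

X̄ = 43.62 mm, Ȳ = 31.37 mm

vertical leg: A = 24 × 90 = 2160.00, centroid at (12.00, 45.00).
horizontal leg: A = 90 × 32 = 2880.00, centroid at (69.00, 16.00).
gusset: A = ½·44·44 = 968.00, centroid at (38.67, 46.67).
ΣA = 6008.00 mm²
ΣAX̄ = (2160.00)(12.00) + (2880.00)(69.00) + (968.00)(38.67) = 262069.33 mm³
ΣAȲ = (2160.00)(45.00) + (2880.00)(16.00) + (968.00)(46.67) = 188453.33 mm³
X̄ = 262069.33 / 6008.00 = 43.62 mm
Ȳ = 188453.33 / 6008.00 = 31.37 mm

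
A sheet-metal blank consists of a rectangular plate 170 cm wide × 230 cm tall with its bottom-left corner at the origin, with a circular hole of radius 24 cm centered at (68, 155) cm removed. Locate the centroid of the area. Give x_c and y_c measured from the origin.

x_c = 85.82 cm, y_c = 113.06 cm

plate: A = 170 × 230 = 39100.00, centroid at (85.00, 115.00).
hole: A = −π·24² = -1809.56, centroid at (68.00, 155.00).
ΣA = 37290.44 cm²
ΣAx_c = (39100.00)(85.00) + (-1809.56)(68.00) = 3200450.10 cm³
ΣAy_c = (39100.00)(115.00) + (-1809.56)(155.00) = 4216018.61 cm³
x_c = 3200450.10 / 37290.44 = 85.82 cm
y_c = 4216018.61 / 37290.44 = 113.06 cm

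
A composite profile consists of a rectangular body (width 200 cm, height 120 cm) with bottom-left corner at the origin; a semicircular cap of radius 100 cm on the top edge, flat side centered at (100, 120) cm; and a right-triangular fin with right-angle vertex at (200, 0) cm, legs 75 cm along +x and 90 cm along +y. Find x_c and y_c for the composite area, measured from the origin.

rectangular body: A = 200 × 120 = 24000.00, centroid at (100.00, 60.00).
semicircular top: A = ½π·100² = 15707.96, centroid at (100.00, 162.44).
triangular fin: A = ½·75·90 = 3375.00, centroid at (225.00, 30.00).
ΣA = 43082.96 cm²
ΣAx_c = (24000.00)(100.00) + (15707.96)(100.00) + (3375.00)(225.00) = 4730171.33 cm³
ΣAy_c = (24000.00)(60.00) + (15707.96)(162.44) + (3375.00)(30.00) = 4092872.26 cm³
x_c = 4730171.33 / 43082.96 = 109.79 cm
y_c = 4092872.26 / 43082.96 = 95.00 cm

x_c = 109.79 cm, y_c = 95.00 cm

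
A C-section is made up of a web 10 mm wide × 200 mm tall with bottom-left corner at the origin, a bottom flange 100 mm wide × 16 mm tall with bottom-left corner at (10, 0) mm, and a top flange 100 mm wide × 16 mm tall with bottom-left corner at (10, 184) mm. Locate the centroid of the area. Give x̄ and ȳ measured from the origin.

x̄ = 38.85 mm, ȳ = 100.00 mm

Part | A | x̄ᵢ | ȳᵢ | A·x̄ᵢ | A·ȳᵢ
web | 2000.00 | 5.00 | 100.00 | 10000.00 | 200000.00
bottom flange | 1600.00 | 60.00 | 8.00 | 96000.00 | 12800.00
top flange | 1600.00 | 60.00 | 192.00 | 96000.00 | 307200.00
Σ | 5200.00 |  |  | 202000.00 | 520000.00
x̄ = 202000.00 / 5200.00 = 38.85 mm
ȳ = 520000.00 / 5200.00 = 100.00 mm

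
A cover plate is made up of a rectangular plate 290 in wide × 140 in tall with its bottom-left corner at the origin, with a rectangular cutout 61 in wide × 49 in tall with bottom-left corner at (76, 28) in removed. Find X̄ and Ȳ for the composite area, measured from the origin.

plate: A = 290 × 140 = 40600.00, centroid at (145.00, 70.00).
hole: A = −(61 × 49) = -2989.00, centroid at (106.50, 52.50).
ΣA = 37611.00 in², ΣAX̄ = 5568671.50 in³, ΣAȲ = 2685077.50 in³.
X̄ = 5568671.50/37611.00 = 148.06 in; Ȳ = 2685077.50/37611.00 = 71.39 in.

X̄ = 148.06 in, Ȳ = 71.39 in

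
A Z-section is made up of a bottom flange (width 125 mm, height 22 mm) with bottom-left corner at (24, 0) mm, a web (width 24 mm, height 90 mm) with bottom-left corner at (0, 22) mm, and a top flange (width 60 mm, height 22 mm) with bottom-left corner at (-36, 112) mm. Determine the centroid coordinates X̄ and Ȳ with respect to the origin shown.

Part | A | x̄ᵢ | ȳᵢ | A·x̄ᵢ | A·ȳᵢ
bottom flange | 2750.00 | 86.50 | 11.00 | 237875.00 | 30250.00
web | 2160.00 | 12.00 | 67.00 | 25920.00 | 144720.00
top flange | 1320.00 | -6.00 | 123.00 | -7920.00 | 162360.00
Σ | 6230.00 |  |  | 255875.00 | 337330.00
X̄ = 255875.00 / 6230.00 = 41.07 mm
Ȳ = 337330.00 / 6230.00 = 54.15 mm

X̄ = 41.07 mm, Ȳ = 54.15 mm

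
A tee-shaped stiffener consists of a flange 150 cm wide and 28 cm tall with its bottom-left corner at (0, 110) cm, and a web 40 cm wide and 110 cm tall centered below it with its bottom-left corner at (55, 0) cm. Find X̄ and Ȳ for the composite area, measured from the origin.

Part | A | x̄ᵢ | ȳᵢ | A·x̄ᵢ | A·ȳᵢ
web | 4400.00 | 75.00 | 55.00 | 330000.00 | 242000.00
flange | 4200.00 | 75.00 | 124.00 | 315000.00 | 520800.00
Σ | 8600.00 |  |  | 645000.00 | 762800.00
X̄ = 645000.00 / 8600.00 = 75.00 cm
Ȳ = 762800.00 / 8600.00 = 88.70 cm

X̄ = 75.00 cm, Ȳ = 88.70 cm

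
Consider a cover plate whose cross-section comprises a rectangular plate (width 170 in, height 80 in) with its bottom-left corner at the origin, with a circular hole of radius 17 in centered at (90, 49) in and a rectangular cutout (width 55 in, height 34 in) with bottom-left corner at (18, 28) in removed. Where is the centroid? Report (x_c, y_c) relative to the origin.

plate: A = 170 × 80 = 13600.00, centroid at (85.00, 40.00).
hole 1: A = −π·17² = -907.92, centroid at (90.00, 49.00).
hole 2: A = −(55 × 34) = -1870.00, centroid at (45.50, 45.00).
ΣA = 10822.08 in²
ΣAx_c = (13600.00)(85.00) + (-907.92)(90.00) + (-1870.00)(45.50) = 989202.18 in³
ΣAy_c = (13600.00)(40.00) + (-907.92)(49.00) + (-1870.00)(45.00) = 415361.91 in³
x_c = 989202.18 / 10822.08 = 91.41 in
y_c = 415361.91 / 10822.08 = 38.38 in

x_c = 91.41 in, y_c = 38.38 in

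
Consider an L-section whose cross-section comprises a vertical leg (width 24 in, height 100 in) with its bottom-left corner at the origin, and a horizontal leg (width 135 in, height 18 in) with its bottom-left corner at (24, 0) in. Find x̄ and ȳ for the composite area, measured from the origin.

x̄ = 52.00 in, ȳ = 29.37 in

Part | A | x̄ᵢ | ȳᵢ | A·x̄ᵢ | A·ȳᵢ
vertical leg | 2400.00 | 12.00 | 50.00 | 28800.00 | 120000.00
horizontal leg | 2430.00 | 91.50 | 9.00 | 222345.00 | 21870.00
Σ | 4830.00 |  |  | 251145.00 | 141870.00
x̄ = 251145.00 / 4830.00 = 52.00 in
ȳ = 141870.00 / 4830.00 = 29.37 in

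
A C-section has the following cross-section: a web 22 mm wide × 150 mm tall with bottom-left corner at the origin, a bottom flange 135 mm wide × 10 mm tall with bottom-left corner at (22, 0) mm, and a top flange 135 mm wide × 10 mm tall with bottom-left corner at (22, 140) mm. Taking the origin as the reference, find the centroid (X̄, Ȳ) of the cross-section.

X̄ = 46.33 mm, Ȳ = 75.00 mm

web: A = 22 × 150 = 3300.00, centroid at (11.00, 75.00).
bottom flange: A = 135 × 10 = 1350.00, centroid at (89.50, 5.00).
top flange: A = 135 × 10 = 1350.00, centroid at (89.50, 145.00).
ΣA = 6000.00 mm²
ΣAX̄ = (3300.00)(11.00) + (1350.00)(89.50) + (1350.00)(89.50) = 277950.00 mm³
ΣAȲ = (3300.00)(75.00) + (1350.00)(5.00) + (1350.00)(145.00) = 450000.00 mm³
X̄ = 277950.00 / 6000.00 = 46.33 mm
Ȳ = 450000.00 / 6000.00 = 75.00 mm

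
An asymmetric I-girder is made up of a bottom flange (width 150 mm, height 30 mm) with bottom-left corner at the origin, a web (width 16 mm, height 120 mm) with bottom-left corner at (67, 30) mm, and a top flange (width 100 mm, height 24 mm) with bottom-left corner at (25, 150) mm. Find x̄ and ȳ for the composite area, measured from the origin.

x̄ = 75.00 mm, ȳ = 71.33 mm

bottom flange: A = 150 × 30 = 4500.00, centroid at (75.00, 15.00).
web: A = 16 × 120 = 1920.00, centroid at (75.00, 90.00).
top flange: A = 100 × 24 = 2400.00, centroid at (75.00, 162.00).
ΣA = 8820.00 mm², ΣAx̄ = 661500.00 mm³, ΣAȳ = 629100.00 mm³.
x̄ = 661500.00/8820.00 = 75.00 mm; ȳ = 629100.00/8820.00 = 71.33 mm.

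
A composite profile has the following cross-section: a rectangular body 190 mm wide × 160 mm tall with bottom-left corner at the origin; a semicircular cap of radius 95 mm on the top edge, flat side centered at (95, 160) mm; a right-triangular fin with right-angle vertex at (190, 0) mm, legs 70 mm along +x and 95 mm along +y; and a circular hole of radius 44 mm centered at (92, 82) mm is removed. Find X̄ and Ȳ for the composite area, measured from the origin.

rectangular body: A = 190 × 160 = 30400.00, centroid at (95.00, 80.00).
semicircular top: A = ½π·95² = 14176.44, centroid at (95.00, 200.32).
triangular fin: A = ½·70·95 = 3325.00, centroid at (213.33, 31.67).
hole: A = −π·44² = -6082.12, centroid at (92.00, 82.00).
ΣA = 41819.31 mm²
ΣAX̄ = (30400.00)(95.00) + (14176.44)(95.00) + (3325.00)(213.33) + (-6082.12)(92.00) = 4384539.48 mm³
ΣAȲ = (30400.00)(80.00) + (14176.44)(200.32) + (3325.00)(31.67) + (-6082.12)(82.00) = 4878370.78 mm³
X̄ = 4384539.48 / 41819.31 = 104.84 mm
Ȳ = 4878370.78 / 41819.31 = 116.65 mm

X̄ = 104.84 mm, Ȳ = 116.65 mm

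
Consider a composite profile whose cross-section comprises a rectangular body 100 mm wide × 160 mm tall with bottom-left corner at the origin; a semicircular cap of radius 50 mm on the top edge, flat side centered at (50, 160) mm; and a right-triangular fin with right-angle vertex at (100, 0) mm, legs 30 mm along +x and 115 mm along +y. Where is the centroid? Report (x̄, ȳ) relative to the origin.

rectangular body: A = 100 × 160 = 16000.00, centroid at (50.00, 80.00).
semicircular top: A = ½π·50² = 3926.99, centroid at (50.00, 181.22).
triangular fin: A = ½·30·115 = 1725.00, centroid at (110.00, 38.33).
ΣA = 21651.99 mm²
ΣAx̄ = (16000.00)(50.00) + (3926.99)(50.00) + (1725.00)(110.00) = 1186099.54 mm³
ΣAȳ = (16000.00)(80.00) + (3926.99)(181.22) + (1725.00)(38.33) = 2057776.86 mm³
x̄ = 1186099.54 / 21651.99 = 54.78 mm
ȳ = 2057776.86 / 21651.99 = 95.04 mm

x̄ = 54.78 mm, ȳ = 95.04 mm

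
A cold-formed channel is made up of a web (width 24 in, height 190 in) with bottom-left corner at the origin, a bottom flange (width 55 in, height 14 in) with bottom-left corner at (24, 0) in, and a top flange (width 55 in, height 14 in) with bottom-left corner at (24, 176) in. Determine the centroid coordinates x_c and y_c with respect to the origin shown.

x_c = 21.97 in, y_c = 95.00 in

web: A = 24 × 190 = 4560.00, centroid at (12.00, 95.00).
bottom flange: A = 55 × 14 = 770.00, centroid at (51.50, 7.00).
top flange: A = 55 × 14 = 770.00, centroid at (51.50, 183.00).
ΣA = 6100.00 in², ΣAx_c = 134030.00 in³, ΣAy_c = 579500.00 in³.
x_c = 134030.00/6100.00 = 21.97 in; y_c = 579500.00/6100.00 = 95.00 in.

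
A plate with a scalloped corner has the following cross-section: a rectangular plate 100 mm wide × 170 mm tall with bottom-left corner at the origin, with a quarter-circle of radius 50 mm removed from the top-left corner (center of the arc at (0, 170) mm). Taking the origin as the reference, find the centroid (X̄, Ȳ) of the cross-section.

plate: A = 100 × 170 = 17000.00, centroid at (50.00, 85.00).
removed quarter-circle: A = −¼π·50² = -1963.50, centroid at (21.22, 148.78).
ΣA = 15036.50 mm²
ΣAX̄ = (17000.00)(50.00) + (-1963.50)(21.22) = 808333.33 mm³
ΣAȲ = (17000.00)(85.00) + (-1963.50)(148.78) = 1152872.45 mm³
X̄ = 808333.33 / 15036.50 = 53.76 mm
Ȳ = 1152872.45 / 15036.50 = 76.67 mm

X̄ = 53.76 mm, Ȳ = 76.67 mm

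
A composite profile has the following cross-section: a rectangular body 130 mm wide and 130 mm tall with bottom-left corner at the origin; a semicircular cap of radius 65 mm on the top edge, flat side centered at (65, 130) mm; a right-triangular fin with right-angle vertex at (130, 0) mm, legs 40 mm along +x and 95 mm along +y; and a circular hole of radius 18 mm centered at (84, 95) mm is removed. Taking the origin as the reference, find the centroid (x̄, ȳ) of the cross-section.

rectangular body: A = 130 × 130 = 16900.00, centroid at (65.00, 65.00).
semicircular top: A = ½π·65² = 6636.61, centroid at (65.00, 157.59).
triangular fin: A = ½·40·95 = 1900.00, centroid at (143.33, 31.67).
hole: A = −π·18² = -1017.88, centroid at (84.00, 95.00).
ΣA = 24418.74 mm²
ΣAx̄ = (16900.00)(65.00) + (6636.61)(65.00) + (1900.00)(143.33) + (-1017.88)(84.00) = 1716711.69 mm³
ΣAȳ = (16900.00)(65.00) + (6636.61)(157.59) + (1900.00)(31.67) + (-1017.88)(95.00) = 2107811.66 mm³
x̄ = 1716711.69 / 24418.74 = 70.30 mm
ȳ = 2107811.66 / 24418.74 = 86.32 mm

x̄ = 70.30 mm, ȳ = 86.32 mm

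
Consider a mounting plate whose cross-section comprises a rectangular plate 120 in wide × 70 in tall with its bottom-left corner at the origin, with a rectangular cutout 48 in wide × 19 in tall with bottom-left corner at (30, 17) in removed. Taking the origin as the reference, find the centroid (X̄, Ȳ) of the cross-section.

Part | A | x̄ᵢ | ȳᵢ | A·x̄ᵢ | A·ȳᵢ
plate | 8400.00 | 60.00 | 35.00 | 504000.00 | 294000.00
hole | -912.00 | 54.00 | 26.50 | -49248.00 | -24168.00
Σ | 7488.00 |  |  | 454752.00 | 269832.00
X̄ = 454752.00 / 7488.00 = 60.73 in
Ȳ = 269832.00 / 7488.00 = 36.04 in

X̄ = 60.73 in, Ȳ = 36.04 in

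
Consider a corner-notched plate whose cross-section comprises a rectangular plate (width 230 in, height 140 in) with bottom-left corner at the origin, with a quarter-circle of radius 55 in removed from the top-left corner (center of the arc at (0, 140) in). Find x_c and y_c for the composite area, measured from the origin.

x_c = 122.30 in, y_c = 66.28 in

plate: A = 230 × 140 = 32200.00, centroid at (115.00, 70.00).
removed quarter-circle: A = −¼π·55² = -2375.83, centroid at (23.34, 116.66).
ΣA = 29824.17 in², ΣAx_c = 3647541.67 in³, ΣAy_c = 1976842.21 in³.
x_c = 3647541.67/29824.17 = 122.30 in; y_c = 1976842.21/29824.17 = 66.28 in.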